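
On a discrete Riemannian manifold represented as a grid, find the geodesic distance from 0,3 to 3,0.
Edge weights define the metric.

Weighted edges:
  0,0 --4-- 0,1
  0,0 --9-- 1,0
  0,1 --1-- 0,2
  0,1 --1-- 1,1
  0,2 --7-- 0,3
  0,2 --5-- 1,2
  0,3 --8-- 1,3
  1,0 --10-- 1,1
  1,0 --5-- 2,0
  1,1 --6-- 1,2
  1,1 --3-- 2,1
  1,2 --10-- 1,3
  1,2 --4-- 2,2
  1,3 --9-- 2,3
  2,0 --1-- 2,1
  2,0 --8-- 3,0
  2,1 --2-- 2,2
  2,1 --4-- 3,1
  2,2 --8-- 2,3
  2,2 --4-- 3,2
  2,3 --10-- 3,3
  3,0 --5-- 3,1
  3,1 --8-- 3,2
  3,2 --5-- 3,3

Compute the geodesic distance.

Shortest path: 0,3 → 0,2 → 0,1 → 1,1 → 2,1 → 2,0 → 3,0, total weight = 21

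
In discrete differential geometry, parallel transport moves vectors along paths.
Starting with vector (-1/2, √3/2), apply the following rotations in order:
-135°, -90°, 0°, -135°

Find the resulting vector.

Total rotation: (-135°) + (-90°) + 0° + (-135°) = -360° ≡ 0° (mod 360°). Final vector: (-0.5000, 0.8660)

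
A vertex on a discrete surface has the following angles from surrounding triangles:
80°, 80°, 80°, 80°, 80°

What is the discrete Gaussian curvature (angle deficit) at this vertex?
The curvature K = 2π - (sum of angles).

Sum of angles = 400°. K = 360° - 400° = -40° = -2π/9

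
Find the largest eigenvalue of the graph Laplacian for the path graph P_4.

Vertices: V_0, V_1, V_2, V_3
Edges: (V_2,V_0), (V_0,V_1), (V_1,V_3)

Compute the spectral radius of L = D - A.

The path graph P_n has Laplacian eigenvalues λ_k = 2 − 2cos(kπ/n), k = 0, 1, …, n−1. Here n = 4:
k=0: 2 − 2cos(0) = 0.0; k=1: 2 − 2cos(π/4) = 0.5858; k=2: 2 − 2cos(π/2) = 2.0; k=3: 2 − 2cos(3π/4) = 3.4142.
Laplacian eigenvalues: [0.0, 0.5858, 2.0, 3.4142]. Largest eigenvalue (spectral radius) = 3.4142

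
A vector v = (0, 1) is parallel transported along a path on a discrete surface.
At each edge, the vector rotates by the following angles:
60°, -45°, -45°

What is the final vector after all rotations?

Total rotation: 60° + (-45°) + (-45°) = -30°. Final vector: (0.5000, 0.8660)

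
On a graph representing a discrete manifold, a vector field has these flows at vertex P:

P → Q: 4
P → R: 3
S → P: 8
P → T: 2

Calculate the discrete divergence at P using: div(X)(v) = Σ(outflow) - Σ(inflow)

Divergence = sum of outgoing flows = 4 + 3 + (-8) + 2 = 1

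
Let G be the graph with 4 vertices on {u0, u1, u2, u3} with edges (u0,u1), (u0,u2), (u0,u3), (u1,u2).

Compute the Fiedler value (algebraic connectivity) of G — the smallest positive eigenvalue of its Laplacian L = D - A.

Degrees: deg(u0) = 3, deg(u1) = 2, deg(u2) = 2, deg(u3) = 1.
L = D − A with rows/columns ordered (u0, u1, u2, u3):
  [ 3, -1, -1, -1]
  [-1,  2, -1,  0]
  [-1, -1,  2,  0]
  [-1,  0,  0,  1]
Characteristic polynomial: det(λI − L) = λ(λ − 1)(λ − 3)(λ − 4).
Roots: λ = 0; (λ − 1) = 0 ⇒ λ = 1; (λ − 3) = 0 ⇒ λ = 3; (λ − 4) = 0 ⇒ λ = 4.
(Check: the roots sum (with multiplicity) to 8, matching trace L = Σdeg = 2·4 = 8.)
Laplacian eigenvalues: [0.0, 1.0, 3.0, 4.0]. Algebraic connectivity (smallest non-zero eigenvalue) = 1.0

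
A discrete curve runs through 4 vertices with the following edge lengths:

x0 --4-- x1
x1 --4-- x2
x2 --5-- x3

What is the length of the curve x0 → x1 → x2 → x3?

Arc length = 4 + 4 + 5 = 13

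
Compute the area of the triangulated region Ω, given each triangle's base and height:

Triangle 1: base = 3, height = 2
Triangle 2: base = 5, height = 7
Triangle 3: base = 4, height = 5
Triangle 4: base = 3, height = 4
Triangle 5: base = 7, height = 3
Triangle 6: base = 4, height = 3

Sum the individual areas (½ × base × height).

(1/2)×3×2 + (1/2)×5×7 + (1/2)×4×5 + (1/2)×3×4 + (1/2)×7×3 + (1/2)×4×3 = 53.0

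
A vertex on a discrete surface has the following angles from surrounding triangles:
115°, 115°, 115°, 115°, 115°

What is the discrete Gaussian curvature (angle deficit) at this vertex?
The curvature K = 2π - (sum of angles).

Sum of angles = 575°. K = 360° - 575° = -215° = -43π/36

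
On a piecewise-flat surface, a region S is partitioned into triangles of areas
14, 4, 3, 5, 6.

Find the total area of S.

14 + 4 + 3 + 5 + 6 = 32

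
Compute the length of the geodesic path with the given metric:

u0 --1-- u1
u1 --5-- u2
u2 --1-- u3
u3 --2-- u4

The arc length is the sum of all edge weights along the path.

Arc length = 1 + 5 + 1 + 2 = 9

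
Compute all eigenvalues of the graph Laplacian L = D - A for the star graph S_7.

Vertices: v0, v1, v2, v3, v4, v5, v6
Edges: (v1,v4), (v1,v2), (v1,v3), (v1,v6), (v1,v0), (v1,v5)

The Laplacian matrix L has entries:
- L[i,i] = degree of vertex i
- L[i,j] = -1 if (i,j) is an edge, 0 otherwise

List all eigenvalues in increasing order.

The star S_7 is the complete bipartite graph K_{1,6} (one hub of degree 6, 6 leaves of degree 1). The Laplacian spectrum of K_{p,q} is 0, p (multiplicity q−1), q (multiplicity p−1), p+q. With p = 1, q = 6: 0 once, 1 with multiplicity 5, and 7 once. (Check: trace L = sum of degrees = 12 = 5·1 + 7.)
Laplacian eigenvalues (increasing order): [0.0, 1.0, 1.0, 1.0, 1.0, 1.0, 7.0]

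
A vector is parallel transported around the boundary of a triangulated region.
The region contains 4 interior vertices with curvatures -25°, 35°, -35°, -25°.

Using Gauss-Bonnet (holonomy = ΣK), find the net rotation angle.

Holonomy = total enclosed curvature = (-25°) + 35° + (-35°) + (-25°) = -50°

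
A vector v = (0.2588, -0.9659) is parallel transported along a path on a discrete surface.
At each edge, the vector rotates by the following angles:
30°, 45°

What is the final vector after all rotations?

Total rotation: 30° + 45° = 75°. Final vector: (1, 0)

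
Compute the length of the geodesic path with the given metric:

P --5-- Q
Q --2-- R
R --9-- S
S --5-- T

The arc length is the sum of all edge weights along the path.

Arc length = 5 + 2 + 9 + 5 = 21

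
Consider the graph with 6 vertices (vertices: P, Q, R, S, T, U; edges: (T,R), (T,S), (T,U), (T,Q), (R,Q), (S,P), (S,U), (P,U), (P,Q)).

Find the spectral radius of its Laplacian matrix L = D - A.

Degrees: deg(P) = 3, deg(Q) = 3, deg(R) = 2, deg(S) = 3, deg(T) = 4, deg(U) = 3.
L = D − A with rows/columns ordered (P, Q, R, S, T, U):
  [ 3, -1,  0, -1,  0, -1]
  [-1,  3, -1,  0, -1,  0]
  [ 0, -1,  2,  0, -1,  0]
  [-1,  0,  0,  3, -1, -1]
  [ 0, -1, -1, -1,  4, -1]
  [-1,  0,  0, -1, -1,  3]
Characteristic polynomial: det(λI − L) = λ(λ² − 7λ + 8)(λ − 3)(λ − 4)².
Roots: λ = 0; (λ² − 7λ + 8) = 0 ⇒ λ = (7 ± √17)/2 ≈ 1.4384, 5.5616; (λ − 3) = 0 ⇒ λ = 3; (λ − 4) = 0 ⇒ λ = 4 (multiplicity 2).
(Check: the roots sum (with multiplicity) to 18, matching trace L = Σdeg = 2·9 = 18.)
Laplacian eigenvalues: [0.0, 1.4384, 3.0, 4.0, 4.0, 5.5616]. Largest eigenvalue (spectral radius) = 5.5616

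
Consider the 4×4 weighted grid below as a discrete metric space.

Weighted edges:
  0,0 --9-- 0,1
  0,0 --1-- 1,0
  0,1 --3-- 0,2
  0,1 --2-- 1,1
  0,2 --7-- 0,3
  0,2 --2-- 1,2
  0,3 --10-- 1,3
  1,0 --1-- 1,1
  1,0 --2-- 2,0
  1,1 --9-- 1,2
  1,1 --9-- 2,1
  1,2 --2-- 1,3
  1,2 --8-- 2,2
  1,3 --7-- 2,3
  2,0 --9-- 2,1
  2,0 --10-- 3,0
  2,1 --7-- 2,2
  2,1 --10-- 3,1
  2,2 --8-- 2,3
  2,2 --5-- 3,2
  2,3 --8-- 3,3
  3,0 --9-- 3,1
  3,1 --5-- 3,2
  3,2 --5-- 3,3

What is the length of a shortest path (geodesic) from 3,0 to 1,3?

Shortest path: 3,0 → 2,0 → 1,0 → 1,1 → 0,1 → 0,2 → 1,2 → 1,3, total weight = 22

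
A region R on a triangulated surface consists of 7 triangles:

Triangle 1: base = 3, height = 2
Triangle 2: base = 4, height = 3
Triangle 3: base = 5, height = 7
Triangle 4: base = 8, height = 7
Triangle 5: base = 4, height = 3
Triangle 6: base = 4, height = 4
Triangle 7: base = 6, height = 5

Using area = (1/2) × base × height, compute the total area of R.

(1/2)×3×2 + (1/2)×4×3 + (1/2)×5×7 + (1/2)×8×7 + (1/2)×4×3 + (1/2)×4×4 + (1/2)×6×5 = 83.5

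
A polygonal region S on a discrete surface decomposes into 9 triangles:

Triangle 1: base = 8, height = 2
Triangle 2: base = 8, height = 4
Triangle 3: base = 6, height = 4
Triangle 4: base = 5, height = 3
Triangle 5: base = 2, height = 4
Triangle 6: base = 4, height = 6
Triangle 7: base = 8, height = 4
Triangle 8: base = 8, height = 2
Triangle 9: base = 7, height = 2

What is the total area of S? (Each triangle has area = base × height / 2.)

(1/2)×8×2 + (1/2)×8×4 + (1/2)×6×4 + (1/2)×5×3 + (1/2)×2×4 + (1/2)×4×6 + (1/2)×8×4 + (1/2)×8×2 + (1/2)×7×2 = 90.5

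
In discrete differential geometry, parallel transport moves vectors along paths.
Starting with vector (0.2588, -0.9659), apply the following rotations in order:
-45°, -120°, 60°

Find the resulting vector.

Total rotation: (-45°) + (-120°) + 60° = -105°. Final vector: (-1, 0)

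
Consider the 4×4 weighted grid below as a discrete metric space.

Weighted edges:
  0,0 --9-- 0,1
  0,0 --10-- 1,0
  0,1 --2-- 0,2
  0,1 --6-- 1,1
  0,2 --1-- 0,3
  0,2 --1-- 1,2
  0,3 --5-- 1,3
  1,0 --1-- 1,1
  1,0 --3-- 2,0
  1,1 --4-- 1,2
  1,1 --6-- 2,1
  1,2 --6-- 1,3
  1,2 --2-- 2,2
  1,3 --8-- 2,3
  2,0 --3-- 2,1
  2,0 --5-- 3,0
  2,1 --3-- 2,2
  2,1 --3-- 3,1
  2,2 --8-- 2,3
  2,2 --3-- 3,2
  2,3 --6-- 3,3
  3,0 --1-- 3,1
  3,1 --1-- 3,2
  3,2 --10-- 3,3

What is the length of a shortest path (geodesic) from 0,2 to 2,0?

Shortest path: 0,2 → 1,2 → 1,1 → 1,0 → 2,0, total weight = 9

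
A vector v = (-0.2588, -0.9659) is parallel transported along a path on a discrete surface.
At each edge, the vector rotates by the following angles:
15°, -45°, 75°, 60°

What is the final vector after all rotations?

Total rotation: 15° + (-45°) + 75° + 60° = 105°. Final vector: (1, 0)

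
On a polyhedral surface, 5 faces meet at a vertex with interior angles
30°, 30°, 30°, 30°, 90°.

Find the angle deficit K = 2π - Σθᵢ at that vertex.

Sum of angles = 210°. K = 360° - 210° = 150°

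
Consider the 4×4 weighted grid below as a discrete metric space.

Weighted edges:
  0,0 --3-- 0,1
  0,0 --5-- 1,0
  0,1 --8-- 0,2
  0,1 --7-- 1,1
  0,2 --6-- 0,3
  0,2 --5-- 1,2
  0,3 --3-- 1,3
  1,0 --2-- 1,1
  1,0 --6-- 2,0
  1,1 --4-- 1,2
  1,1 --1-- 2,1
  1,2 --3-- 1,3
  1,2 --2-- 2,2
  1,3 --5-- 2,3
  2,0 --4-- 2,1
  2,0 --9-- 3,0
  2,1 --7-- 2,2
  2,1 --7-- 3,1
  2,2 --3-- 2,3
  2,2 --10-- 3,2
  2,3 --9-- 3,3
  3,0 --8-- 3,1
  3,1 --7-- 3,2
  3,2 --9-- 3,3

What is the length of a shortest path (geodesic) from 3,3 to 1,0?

Shortest path: 3,3 → 2,3 → 2,2 → 1,2 → 1,1 → 1,0, total weight = 20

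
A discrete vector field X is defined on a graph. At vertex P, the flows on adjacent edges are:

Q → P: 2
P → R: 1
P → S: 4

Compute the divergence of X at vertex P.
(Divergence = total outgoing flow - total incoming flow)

Divergence = sum of outgoing flows = (-2) + 1 + 4 = 3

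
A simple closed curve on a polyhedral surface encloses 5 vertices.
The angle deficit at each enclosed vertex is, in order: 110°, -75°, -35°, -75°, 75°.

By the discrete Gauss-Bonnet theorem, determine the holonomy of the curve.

Holonomy = total enclosed curvature = 110° + (-75°) + (-35°) + (-75°) + 75° = 0°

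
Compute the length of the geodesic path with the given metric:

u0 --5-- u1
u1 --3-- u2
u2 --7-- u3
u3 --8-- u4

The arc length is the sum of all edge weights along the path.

Arc length = 5 + 3 + 7 + 8 = 23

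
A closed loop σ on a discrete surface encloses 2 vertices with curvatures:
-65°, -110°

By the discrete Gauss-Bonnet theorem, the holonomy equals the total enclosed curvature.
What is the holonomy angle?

Holonomy = total enclosed curvature = (-65°) + (-110°) = -175°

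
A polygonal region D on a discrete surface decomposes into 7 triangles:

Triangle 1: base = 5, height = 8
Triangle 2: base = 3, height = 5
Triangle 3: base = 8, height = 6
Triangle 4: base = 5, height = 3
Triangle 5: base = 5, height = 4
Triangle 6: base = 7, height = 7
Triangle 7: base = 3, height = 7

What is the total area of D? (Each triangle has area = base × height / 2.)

(1/2)×5×8 + (1/2)×3×5 + (1/2)×8×6 + (1/2)×5×3 + (1/2)×5×4 + (1/2)×7×7 + (1/2)×3×7 = 104.0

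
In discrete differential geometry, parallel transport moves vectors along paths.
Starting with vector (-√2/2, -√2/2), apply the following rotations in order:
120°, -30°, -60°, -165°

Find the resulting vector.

Total rotation: 120° + (-30°) + (-60°) + (-165°) = -135°. Final vector: (0, 1)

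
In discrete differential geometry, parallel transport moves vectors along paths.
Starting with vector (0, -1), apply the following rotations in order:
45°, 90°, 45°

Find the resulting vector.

Total rotation: 45° + 90° + 45° = 180°. Final vector: (0, 1)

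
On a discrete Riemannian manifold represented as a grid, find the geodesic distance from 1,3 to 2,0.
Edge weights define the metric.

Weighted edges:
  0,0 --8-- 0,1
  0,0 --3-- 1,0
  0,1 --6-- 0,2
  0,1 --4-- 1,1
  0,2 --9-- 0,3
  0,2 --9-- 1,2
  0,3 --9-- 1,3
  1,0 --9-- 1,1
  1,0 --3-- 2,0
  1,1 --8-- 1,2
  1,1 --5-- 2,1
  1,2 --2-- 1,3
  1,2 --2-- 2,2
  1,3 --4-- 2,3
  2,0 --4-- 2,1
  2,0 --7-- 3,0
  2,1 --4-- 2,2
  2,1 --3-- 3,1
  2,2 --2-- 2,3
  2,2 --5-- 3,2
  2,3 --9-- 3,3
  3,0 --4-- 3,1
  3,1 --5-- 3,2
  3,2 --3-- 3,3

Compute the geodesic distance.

Shortest path: 1,3 → 1,2 → 2,2 → 2,1 → 2,0, total weight = 12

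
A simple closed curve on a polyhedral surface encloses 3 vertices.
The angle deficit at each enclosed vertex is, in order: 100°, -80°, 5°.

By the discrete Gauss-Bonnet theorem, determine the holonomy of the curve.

Holonomy = total enclosed curvature = 100° + (-80°) + 5° = 25°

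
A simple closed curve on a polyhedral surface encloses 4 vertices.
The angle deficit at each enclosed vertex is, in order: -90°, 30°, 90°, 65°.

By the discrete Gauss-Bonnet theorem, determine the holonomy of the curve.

Holonomy = total enclosed curvature = (-90°) + 30° + 90° + 65° = 95°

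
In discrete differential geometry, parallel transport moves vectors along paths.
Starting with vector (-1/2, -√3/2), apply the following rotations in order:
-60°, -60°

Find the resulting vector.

Total rotation: (-60°) + (-60°) = -120°. Final vector: (-0.5000, 0.8660)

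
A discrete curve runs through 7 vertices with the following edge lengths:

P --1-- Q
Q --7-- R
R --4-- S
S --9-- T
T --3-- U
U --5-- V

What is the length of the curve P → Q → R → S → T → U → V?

Arc length = 1 + 7 + 4 + 9 + 3 + 5 = 29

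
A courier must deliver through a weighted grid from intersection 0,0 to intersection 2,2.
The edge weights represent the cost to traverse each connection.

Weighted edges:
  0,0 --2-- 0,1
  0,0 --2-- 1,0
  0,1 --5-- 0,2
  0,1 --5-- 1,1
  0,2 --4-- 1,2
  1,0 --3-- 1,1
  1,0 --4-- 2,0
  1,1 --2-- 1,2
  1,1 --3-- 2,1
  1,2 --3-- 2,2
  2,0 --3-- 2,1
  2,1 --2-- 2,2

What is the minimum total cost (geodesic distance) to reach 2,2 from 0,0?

Shortest path: 0,0 → 1,0 → 1,1 → 1,2 → 2,2, total weight = 10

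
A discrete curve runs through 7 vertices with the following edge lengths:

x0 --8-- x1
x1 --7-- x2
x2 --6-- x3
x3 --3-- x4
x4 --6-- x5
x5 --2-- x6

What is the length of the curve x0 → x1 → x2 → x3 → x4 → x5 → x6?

Arc length = 8 + 7 + 6 + 3 + 6 + 2 = 32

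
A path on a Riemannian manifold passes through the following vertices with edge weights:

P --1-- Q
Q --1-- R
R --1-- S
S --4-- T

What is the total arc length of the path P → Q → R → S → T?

Arc length = 1 + 1 + 1 + 4 = 7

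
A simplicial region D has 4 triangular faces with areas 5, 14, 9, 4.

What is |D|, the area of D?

5 + 14 + 9 + 4 = 32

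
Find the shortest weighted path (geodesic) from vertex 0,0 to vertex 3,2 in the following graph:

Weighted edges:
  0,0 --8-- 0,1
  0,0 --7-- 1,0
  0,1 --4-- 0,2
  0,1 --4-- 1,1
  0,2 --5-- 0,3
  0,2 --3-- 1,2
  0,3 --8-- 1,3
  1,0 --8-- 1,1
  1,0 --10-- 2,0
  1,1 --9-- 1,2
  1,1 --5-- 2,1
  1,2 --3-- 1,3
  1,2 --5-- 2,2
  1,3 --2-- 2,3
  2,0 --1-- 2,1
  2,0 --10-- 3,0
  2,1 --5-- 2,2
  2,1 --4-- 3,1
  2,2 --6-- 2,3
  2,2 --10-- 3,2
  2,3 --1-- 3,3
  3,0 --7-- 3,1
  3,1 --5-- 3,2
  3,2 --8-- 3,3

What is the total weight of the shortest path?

Shortest path: 0,0 → 0,1 → 1,1 → 2,1 → 3,1 → 3,2, total weight = 26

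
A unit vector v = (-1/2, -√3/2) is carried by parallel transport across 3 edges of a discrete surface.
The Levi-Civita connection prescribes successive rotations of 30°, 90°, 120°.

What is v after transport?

Total rotation: 30° + 90° + 120° = 240° ≡ -120° (mod 360°). Final vector: (-0.5000, 0.8660)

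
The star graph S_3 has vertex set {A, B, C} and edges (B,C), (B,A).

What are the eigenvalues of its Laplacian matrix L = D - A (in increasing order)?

The star S_3 is the complete bipartite graph K_{1,2} (one hub of degree 2, 2 leaves of degree 1). The Laplacian spectrum of K_{p,q} is 0, p (multiplicity q−1), q (multiplicity p−1), p+q. With p = 1, q = 2: 0 once, 1 with multiplicity 1, and 3 once. (Check: trace L = sum of degrees = 4 = 1·1 + 3.)
Laplacian eigenvalues (increasing order): [0.0, 1.0, 3.0]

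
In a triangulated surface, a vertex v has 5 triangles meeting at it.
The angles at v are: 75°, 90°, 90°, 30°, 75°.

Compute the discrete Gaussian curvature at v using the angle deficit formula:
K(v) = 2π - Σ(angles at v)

Sum of angles = 360°. K = 360° - 360° = 0° = 0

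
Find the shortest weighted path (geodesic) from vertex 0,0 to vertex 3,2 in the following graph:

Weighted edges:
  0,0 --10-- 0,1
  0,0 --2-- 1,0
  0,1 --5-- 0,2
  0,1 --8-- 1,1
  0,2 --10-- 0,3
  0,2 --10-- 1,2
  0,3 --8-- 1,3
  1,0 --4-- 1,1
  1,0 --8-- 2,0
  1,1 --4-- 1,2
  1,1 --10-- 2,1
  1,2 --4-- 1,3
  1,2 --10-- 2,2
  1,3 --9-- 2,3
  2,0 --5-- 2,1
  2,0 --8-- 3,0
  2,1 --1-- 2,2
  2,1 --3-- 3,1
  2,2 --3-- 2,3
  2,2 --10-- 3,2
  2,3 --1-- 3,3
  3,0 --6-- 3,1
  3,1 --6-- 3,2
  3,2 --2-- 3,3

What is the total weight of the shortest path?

Shortest path: 0,0 → 1,0 → 2,0 → 2,1 → 2,2 → 2,3 → 3,3 → 3,2, total weight = 22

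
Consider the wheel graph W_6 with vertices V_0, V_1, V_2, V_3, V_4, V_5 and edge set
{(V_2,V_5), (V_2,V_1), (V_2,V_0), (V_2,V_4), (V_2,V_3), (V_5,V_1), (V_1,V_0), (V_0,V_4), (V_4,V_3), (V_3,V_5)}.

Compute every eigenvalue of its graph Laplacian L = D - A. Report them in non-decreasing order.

The wheel W_6 is the join K_1 ∨ C_5 (a hub joined to every vertex of a cycle of length 5). For a join G ∨ H (G on p vertices, H on q vertices) the Laplacian spectrum is 0, p+q, the eigenvalues of L(G) other than one 0 each shifted by +q, and the eigenvalues of L(H) other than one 0 each shifted by +p. With G = K_1 (p = 1, nothing left after dropping its 0) and H = C_5 (q = 5, eigenvalues 2 − 2cos(2πk/5), k = 0, …, 4; drop k = 0), the spectrum of W_6 is 0, 6, and 1 + (2 − 2cos(2πk/5)) = 3 − 2cos(2πk/5) for k = 1, …, 4:
k=1: 3 − 2cos(2π/5) = 2.382; k=2: 3 − 2cos(4π/5) = 4.618; k=3: 3 − 2cos(6π/5) = 4.618; k=4: 3 − 2cos(8π/5) = 2.382.
Laplacian eigenvalues (increasing order): [0.0, 2.382, 2.382, 4.618, 4.618, 6.0]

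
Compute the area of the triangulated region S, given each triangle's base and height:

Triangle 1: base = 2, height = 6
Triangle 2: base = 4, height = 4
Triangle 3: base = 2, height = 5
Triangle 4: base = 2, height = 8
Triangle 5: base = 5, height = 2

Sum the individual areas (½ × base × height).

(1/2)×2×6 + (1/2)×4×4 + (1/2)×2×5 + (1/2)×2×8 + (1/2)×5×2 = 32.0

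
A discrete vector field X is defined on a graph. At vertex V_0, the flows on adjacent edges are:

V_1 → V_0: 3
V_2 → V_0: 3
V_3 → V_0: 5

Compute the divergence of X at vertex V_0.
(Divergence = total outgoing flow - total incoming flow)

Divergence = sum of outgoing flows = (-3) + (-3) + (-5) = -11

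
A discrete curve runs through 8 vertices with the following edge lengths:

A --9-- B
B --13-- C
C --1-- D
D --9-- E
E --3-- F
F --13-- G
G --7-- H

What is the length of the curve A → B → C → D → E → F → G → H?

Arc length = 9 + 13 + 1 + 9 + 3 + 13 + 7 = 55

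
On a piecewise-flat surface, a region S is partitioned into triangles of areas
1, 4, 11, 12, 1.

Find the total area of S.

1 + 4 + 11 + 12 + 1 = 29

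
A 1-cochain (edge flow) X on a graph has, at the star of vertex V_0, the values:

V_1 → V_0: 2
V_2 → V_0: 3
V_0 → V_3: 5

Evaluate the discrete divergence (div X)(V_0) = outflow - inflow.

Divergence = sum of outgoing flows = (-2) + (-3) + 5 = 0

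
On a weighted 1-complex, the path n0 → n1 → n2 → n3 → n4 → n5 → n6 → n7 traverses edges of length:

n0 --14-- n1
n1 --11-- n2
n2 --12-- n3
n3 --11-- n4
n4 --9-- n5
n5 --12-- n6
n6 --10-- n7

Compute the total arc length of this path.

Arc length = 14 + 11 + 12 + 11 + 9 + 12 + 10 = 79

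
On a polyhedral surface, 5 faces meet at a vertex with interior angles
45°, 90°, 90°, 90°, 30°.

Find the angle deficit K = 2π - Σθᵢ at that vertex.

Sum of angles = 345°. K = 360° - 345° = 15° = π/12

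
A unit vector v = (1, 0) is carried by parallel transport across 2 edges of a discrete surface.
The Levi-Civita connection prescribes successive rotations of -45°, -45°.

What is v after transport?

Total rotation: (-45°) + (-45°) = -90°. Final vector: (0, -1)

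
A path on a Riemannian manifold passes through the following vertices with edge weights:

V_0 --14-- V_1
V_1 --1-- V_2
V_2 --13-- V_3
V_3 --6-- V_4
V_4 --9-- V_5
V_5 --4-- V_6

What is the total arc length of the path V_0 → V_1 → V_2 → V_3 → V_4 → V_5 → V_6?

Arc length = 14 + 1 + 13 + 6 + 9 + 4 = 47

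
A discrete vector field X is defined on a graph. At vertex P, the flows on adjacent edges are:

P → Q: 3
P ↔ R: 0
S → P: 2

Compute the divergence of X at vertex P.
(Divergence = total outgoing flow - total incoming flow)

Divergence = sum of outgoing flows = 3 + 0 + (-2) = 1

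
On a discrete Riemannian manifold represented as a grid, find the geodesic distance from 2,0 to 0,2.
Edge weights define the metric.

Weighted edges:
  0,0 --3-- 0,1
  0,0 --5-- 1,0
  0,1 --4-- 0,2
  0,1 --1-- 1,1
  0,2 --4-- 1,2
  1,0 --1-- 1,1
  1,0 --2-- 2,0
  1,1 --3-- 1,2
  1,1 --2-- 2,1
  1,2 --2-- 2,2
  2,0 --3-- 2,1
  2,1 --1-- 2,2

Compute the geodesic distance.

Shortest path: 2,0 → 1,0 → 1,1 → 0,1 → 0,2, total weight = 8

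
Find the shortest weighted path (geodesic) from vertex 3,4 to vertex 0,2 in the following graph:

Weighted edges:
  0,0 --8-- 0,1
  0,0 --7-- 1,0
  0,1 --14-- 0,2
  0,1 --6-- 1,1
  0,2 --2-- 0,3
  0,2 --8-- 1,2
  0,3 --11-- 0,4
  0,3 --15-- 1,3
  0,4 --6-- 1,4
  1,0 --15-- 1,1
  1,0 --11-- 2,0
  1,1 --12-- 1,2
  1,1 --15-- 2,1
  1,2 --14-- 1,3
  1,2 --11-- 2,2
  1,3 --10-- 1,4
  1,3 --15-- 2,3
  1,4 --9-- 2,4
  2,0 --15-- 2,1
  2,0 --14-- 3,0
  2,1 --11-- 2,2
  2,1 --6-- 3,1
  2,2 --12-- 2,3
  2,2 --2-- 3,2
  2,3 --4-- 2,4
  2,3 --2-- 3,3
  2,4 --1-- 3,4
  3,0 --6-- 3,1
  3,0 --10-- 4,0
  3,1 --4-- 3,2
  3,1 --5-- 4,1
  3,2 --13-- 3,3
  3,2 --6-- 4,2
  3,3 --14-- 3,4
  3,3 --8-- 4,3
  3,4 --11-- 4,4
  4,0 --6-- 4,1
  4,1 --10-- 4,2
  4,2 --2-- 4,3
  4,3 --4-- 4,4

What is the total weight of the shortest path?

Shortest path: 3,4 → 2,4 → 1,4 → 0,4 → 0,3 → 0,2, total weight = 29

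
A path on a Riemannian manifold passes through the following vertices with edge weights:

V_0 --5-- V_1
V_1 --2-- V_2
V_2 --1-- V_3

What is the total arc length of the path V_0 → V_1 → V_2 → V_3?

Arc length = 5 + 2 + 1 = 8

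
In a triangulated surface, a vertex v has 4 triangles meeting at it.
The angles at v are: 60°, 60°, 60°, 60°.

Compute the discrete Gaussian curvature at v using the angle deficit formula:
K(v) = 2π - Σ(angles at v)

Sum of angles = 240°. K = 360° - 240° = 120° = 2π/3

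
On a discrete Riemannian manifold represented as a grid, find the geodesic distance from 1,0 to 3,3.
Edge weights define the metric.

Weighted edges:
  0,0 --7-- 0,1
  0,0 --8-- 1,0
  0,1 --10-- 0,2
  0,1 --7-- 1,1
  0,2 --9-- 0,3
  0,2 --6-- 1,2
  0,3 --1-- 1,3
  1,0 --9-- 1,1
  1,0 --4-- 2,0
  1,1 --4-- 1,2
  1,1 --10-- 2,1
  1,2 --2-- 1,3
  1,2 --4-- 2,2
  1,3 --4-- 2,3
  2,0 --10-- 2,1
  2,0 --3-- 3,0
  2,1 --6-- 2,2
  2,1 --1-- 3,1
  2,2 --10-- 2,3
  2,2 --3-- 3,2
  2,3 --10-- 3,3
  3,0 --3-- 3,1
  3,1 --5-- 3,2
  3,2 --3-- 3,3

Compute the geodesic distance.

Shortest path: 1,0 → 2,0 → 3,0 → 3,1 → 3,2 → 3,3, total weight = 18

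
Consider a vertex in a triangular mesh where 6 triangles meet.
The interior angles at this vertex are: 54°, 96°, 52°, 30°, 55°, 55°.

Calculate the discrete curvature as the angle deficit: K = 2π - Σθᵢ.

Sum of angles = 342°. K = 360° - 342° = 18° = π/10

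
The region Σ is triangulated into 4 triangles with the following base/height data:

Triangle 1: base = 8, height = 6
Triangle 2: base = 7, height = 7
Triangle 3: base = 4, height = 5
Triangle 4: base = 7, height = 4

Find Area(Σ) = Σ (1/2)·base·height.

(1/2)×8×6 + (1/2)×7×7 + (1/2)×4×5 + (1/2)×7×4 = 72.5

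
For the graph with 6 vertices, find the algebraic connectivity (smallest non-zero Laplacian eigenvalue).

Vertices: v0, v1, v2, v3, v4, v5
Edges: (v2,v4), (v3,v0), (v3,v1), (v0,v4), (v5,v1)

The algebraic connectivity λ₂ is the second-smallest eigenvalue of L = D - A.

Degrees: deg(v0) = 2, deg(v1) = 2, deg(v2) = 1, deg(v3) = 2, deg(v4) = 2, deg(v5) = 1.
L = D − A with rows/columns ordered (v0, v1, v2, v3, v4, v5):
  [ 2,  0,  0, -1, -1,  0]
  [ 0,  2,  0, -1,  0, -1]
  [ 0,  0,  1,  0, -1,  0]
  [-1, -1,  0,  2,  0,  0]
  [-1,  0, -1,  0,  2,  0]
  [ 0, -1,  0,  0,  0,  1]
Characteristic polynomial: det(λI − L) = λ(λ² − 4λ + 1)(λ − 1)(λ − 2)(λ − 3).
Roots: λ = 0; (λ² − 4λ + 1) = 0 ⇒ λ = 2 ± √3 ≈ 0.2679, 3.7321; (λ − 1) = 0 ⇒ λ = 1; (λ − 2) = 0 ⇒ λ = 2; (λ − 3) = 0 ⇒ λ = 3.
(Check: the roots sum (with multiplicity) to 10, matching trace L = Σdeg = 2·5 = 10.)
Laplacian eigenvalues: [0.0, 0.2679, 1.0, 2.0, 3.0, 3.7321]. Algebraic connectivity (smallest non-zero eigenvalue) = 0.2679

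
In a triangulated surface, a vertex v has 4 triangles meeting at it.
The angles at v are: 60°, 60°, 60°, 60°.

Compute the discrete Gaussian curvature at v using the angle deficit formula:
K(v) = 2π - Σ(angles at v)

Sum of angles = 240°. K = 360° - 240° = 120° = 2π/3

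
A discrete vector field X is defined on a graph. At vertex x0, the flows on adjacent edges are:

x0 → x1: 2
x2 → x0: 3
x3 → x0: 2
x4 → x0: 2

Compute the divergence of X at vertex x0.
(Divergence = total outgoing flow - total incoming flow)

Divergence = sum of outgoing flows = 2 + (-3) + (-2) + (-2) = -5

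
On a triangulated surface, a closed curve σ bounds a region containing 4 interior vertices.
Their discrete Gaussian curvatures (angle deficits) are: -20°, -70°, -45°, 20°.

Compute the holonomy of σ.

Holonomy = total enclosed curvature = (-20°) + (-70°) + (-45°) + 20° = -115°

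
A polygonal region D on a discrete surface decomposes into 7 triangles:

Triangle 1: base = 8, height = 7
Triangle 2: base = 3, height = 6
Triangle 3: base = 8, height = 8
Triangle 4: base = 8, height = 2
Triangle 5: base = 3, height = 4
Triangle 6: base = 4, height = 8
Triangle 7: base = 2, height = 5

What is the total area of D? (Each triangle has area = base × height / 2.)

(1/2)×8×7 + (1/2)×3×6 + (1/2)×8×8 + (1/2)×8×2 + (1/2)×3×4 + (1/2)×4×8 + (1/2)×2×5 = 104.0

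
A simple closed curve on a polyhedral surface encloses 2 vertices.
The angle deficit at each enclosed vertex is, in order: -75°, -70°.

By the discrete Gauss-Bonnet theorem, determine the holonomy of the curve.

Holonomy = total enclosed curvature = (-75°) + (-70°) = -145°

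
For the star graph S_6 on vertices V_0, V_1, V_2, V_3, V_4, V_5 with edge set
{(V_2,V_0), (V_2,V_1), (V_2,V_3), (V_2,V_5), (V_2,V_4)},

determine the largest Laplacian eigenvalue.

The star S_6 is the complete bipartite graph K_{1,5} (one hub of degree 5, 5 leaves of degree 1). The Laplacian spectrum of K_{p,q} is 0, p (multiplicity q−1), q (multiplicity p−1), p+q. With p = 1, q = 5: 0 once, 1 with multiplicity 4, and 6 once. (Check: trace L = sum of degrees = 10 = 4·1 + 6.)
Laplacian eigenvalues: [0.0, 1.0, 1.0, 1.0, 1.0, 6.0]. Largest eigenvalue (spectral radius) = 6.0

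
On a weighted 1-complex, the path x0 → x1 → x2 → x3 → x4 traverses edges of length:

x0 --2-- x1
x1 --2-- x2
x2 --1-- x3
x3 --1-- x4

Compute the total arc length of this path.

Arc length = 2 + 2 + 1 + 1 = 6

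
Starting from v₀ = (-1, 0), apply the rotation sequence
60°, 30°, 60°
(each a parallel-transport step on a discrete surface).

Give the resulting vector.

Total rotation: 60° + 30° + 60° = 150°. Final vector: (0.8660, -0.5000)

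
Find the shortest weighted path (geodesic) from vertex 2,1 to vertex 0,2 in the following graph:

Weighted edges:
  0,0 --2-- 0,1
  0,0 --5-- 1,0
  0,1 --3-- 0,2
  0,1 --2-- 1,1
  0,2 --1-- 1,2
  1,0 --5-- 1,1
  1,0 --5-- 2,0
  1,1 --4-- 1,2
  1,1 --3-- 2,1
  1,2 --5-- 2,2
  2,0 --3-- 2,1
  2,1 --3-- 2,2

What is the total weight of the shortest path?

Shortest path: 2,1 → 1,1 → 0,1 → 0,2, total weight = 8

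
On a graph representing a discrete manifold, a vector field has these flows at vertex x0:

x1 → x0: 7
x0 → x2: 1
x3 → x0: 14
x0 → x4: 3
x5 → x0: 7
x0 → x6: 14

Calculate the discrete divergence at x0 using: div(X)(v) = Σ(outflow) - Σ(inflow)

Divergence = sum of outgoing flows = (-7) + 1 + (-14) + 3 + (-7) + 14 = -10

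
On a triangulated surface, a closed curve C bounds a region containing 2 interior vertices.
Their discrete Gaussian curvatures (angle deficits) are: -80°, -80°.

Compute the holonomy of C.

Holonomy = total enclosed curvature = (-80°) + (-80°) = -160°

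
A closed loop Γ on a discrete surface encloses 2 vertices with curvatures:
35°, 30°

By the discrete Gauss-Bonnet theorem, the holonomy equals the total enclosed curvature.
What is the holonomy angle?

Holonomy = total enclosed curvature = 35° + 30° = 65°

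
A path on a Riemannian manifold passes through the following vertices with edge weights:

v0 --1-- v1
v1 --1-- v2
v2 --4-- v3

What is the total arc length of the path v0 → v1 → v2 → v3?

Arc length = 1 + 1 + 4 = 6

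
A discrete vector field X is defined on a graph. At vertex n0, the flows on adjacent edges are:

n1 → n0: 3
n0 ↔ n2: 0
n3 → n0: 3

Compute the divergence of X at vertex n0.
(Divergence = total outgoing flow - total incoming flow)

Divergence = sum of outgoing flows = (-3) + 0 + (-3) = -6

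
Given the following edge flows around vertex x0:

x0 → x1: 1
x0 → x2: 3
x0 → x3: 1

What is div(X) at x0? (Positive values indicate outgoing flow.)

Divergence = sum of outgoing flows = 1 + 3 + 1 = 5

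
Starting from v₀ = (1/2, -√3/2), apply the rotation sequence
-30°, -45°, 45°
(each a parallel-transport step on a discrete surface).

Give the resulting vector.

Total rotation: (-30°) + (-45°) + 45° = -30°. Final vector: (0, -1)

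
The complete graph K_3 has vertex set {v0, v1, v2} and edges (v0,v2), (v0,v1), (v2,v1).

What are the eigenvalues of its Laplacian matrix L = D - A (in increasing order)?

For the complete graph K_n, L = nI − J (J = all-ones matrix). J has eigenvalues n (once, eigenvector 𝟙) and 0 (multiplicity n−1), so L has eigenvalues 0 (once) and n (multiplicity n−1). Here n = 3: eigenvalue 0 once and 3 with multiplicity 2.
Laplacian eigenvalues (increasing order): [0.0, 3.0, 3.0]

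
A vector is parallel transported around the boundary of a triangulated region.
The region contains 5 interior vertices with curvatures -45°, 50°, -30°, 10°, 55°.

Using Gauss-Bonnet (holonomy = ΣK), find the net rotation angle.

Holonomy = total enclosed curvature = (-45°) + 50° + (-30°) + 10° + 55° = 40°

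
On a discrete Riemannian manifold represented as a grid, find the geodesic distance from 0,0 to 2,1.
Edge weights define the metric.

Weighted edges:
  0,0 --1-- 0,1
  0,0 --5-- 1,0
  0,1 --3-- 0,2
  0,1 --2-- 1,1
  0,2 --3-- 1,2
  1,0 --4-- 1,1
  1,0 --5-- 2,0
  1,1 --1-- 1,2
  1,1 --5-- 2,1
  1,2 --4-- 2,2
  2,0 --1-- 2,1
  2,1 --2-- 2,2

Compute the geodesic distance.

Shortest path: 0,0 → 0,1 → 1,1 → 2,1, total weight = 8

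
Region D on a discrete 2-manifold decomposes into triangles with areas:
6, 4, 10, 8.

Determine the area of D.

6 + 4 + 10 + 8 = 28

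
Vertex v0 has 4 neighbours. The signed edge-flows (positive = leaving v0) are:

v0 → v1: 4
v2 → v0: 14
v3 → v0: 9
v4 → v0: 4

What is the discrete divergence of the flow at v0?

Divergence = sum of outgoing flows = 4 + (-14) + (-9) + (-4) = -23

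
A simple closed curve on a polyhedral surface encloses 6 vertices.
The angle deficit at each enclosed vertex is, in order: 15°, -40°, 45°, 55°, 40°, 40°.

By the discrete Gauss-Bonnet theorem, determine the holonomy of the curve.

Holonomy = total enclosed curvature = 15° + (-40°) + 45° + 55° + 40° + 40° = 155°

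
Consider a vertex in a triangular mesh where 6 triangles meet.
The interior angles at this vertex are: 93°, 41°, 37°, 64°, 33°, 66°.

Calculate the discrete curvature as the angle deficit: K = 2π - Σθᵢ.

Sum of angles = 334°. K = 360° - 334° = 26° = 13π/90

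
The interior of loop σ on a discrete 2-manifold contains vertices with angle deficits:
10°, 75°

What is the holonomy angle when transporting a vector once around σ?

Holonomy = total enclosed curvature = 10° + 75° = 85°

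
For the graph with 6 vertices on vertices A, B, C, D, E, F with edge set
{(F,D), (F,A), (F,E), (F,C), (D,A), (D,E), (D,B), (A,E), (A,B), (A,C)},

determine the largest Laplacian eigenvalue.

Degrees: deg(A) = 5, deg(B) = 2, deg(C) = 2, deg(D) = 4, deg(E) = 3, deg(F) = 4.
L = D − A with rows/columns ordered (A, B, C, D, E, F):
  [ 5, -1, -1, -1, -1, -1]
  [-1,  2,  0, -1,  0,  0]
  [-1,  0,  2,  0,  0, -1]
  [-1, -1,  0,  4, -1, -1]
  [-1,  0,  0, -1,  3, -1]
  [-1,  0, -1, -1, -1,  4]
Characteristic polynomial: det(λI − L) = λ(λ² − 7λ + 9)(λ² − 7λ + 11)(λ − 6).
Roots: λ = 0; (λ² − 7λ + 9) = 0 ⇒ λ = (7 ± √13)/2 ≈ 1.6972, 5.3028; (λ² − 7λ + 11) = 0 ⇒ λ = (7 ± √5)/2 ≈ 2.382, 4.618; (λ − 6) = 0 ⇒ λ = 6.
(Check: the roots sum (with multiplicity) to 20, matching trace L = Σdeg = 2·10 = 20.)
Laplacian eigenvalues: [0.0, 1.6972, 2.382, 4.618, 5.3028, 6.0]. Largest eigenvalue (spectral radius) = 6.0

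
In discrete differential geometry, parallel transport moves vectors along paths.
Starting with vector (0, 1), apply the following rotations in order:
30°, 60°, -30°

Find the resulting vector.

Total rotation: 30° + 60° + (-30°) = 60°. Final vector: (-0.8660, 0.5000)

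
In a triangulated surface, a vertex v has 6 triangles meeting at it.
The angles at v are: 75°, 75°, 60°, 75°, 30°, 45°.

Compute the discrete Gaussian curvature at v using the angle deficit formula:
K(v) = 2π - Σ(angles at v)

Sum of angles = 360°. K = 360° - 360° = 0°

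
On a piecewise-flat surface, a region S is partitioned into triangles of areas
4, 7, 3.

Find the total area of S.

4 + 7 + 3 = 14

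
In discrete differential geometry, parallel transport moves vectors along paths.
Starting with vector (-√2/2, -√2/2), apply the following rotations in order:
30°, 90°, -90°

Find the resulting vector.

Total rotation: 30° + 90° + (-90°) = 30°. Final vector: (-0.2588, -0.9659)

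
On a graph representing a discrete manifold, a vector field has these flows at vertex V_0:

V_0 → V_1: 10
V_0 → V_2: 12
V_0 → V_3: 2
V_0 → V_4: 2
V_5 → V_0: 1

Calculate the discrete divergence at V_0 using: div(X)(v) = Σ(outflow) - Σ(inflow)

Divergence = sum of outgoing flows = 10 + 12 + 2 + 2 + (-1) = 25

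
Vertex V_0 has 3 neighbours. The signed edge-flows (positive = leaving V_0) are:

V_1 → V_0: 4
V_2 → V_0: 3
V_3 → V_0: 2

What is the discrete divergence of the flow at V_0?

Divergence = sum of outgoing flows = (-4) + (-3) + (-2) = -9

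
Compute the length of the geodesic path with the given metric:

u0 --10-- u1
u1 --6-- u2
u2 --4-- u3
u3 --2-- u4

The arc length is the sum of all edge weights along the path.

Arc length = 10 + 6 + 4 + 2 = 22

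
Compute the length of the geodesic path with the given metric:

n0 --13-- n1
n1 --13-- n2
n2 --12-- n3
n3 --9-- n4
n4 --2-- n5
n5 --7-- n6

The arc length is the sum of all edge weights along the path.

Arc length = 13 + 13 + 12 + 9 + 2 + 7 = 56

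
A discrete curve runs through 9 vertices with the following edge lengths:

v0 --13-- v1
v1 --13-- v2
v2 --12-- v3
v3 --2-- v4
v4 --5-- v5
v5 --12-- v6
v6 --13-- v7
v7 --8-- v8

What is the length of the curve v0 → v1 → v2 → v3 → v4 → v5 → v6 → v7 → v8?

Arc length = 13 + 13 + 12 + 2 + 5 + 12 + 13 + 8 = 78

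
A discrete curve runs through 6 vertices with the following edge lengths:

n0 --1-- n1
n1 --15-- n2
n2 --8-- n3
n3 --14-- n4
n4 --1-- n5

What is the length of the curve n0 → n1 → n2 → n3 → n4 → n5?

Arc length = 1 + 15 + 8 + 14 + 1 = 39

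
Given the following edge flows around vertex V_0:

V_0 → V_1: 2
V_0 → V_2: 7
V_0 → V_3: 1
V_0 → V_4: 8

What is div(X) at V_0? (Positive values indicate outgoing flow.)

Divergence = sum of outgoing flows = 2 + 7 + 1 + 8 = 18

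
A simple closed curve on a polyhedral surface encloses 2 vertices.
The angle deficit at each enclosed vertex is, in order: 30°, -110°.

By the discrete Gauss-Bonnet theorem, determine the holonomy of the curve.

Holonomy = total enclosed curvature = 30° + (-110°) = -80°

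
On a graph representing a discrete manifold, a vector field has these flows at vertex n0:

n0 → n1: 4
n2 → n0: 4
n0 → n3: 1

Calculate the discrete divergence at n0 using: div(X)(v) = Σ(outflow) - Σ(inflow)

Divergence = sum of outgoing flows = 4 + (-4) + 1 = 1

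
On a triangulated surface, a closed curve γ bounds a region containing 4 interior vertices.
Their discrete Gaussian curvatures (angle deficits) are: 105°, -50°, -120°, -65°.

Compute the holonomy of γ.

Holonomy = total enclosed curvature = 105° + (-50°) + (-120°) + (-65°) = -130°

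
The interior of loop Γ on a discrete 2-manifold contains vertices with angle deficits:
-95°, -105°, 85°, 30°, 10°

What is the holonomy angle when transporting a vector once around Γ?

Holonomy = total enclosed curvature = (-95°) + (-105°) + 85° + 30° + 10° = -75°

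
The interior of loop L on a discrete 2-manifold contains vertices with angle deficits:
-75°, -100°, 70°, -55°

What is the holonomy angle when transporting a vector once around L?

Holonomy = total enclosed curvature = (-75°) + (-100°) + 70° + (-55°) = -160°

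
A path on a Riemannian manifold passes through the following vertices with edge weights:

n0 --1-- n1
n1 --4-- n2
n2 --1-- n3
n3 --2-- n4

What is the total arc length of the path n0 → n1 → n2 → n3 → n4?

Arc length = 1 + 4 + 1 + 2 = 8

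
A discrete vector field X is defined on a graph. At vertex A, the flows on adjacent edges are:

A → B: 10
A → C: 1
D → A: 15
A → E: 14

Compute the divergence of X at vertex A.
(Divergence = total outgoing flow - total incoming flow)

Divergence = sum of outgoing flows = 10 + 1 + (-15) + 14 = 10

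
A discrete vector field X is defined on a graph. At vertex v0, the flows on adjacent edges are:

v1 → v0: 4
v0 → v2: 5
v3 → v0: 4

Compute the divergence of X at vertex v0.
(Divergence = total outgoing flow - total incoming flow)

Divergence = sum of outgoing flows = (-4) + 5 + (-4) = -3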